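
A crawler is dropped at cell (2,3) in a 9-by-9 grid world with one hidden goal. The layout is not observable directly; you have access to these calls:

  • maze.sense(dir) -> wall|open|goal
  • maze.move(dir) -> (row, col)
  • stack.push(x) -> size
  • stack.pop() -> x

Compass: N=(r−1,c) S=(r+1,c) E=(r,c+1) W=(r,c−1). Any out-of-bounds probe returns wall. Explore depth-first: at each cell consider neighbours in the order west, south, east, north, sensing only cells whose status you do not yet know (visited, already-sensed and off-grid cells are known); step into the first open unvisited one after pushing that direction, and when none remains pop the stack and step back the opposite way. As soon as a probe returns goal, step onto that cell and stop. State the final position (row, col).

~$ maze.sense dir→west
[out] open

~$ stack.push x→west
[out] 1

~$ maze.move dir→west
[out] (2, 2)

~$ maze.sense dir→west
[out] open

~$ stack.push x→west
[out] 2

~$ maze.move dir→west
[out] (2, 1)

~$ maze.sense dir→west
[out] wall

~$ maze.sense dir→south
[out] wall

~$ maze.sense dir→north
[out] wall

~$ stack.pop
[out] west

~$ maze.move dir→east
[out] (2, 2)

~$ maze.sense dir→south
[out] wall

~$ maze.sense dir→north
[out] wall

~$ stack.pop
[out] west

~$ maze.move dir→east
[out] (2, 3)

~$ maze.sense dir→south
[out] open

~$ stack.push x→south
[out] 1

~$ maze.move dir→south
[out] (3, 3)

~$ maze.sense dir→south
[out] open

~$ stack.push x→south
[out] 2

~$ maze.move dir→south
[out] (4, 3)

~$ maze.sense dir→west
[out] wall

~$ maze.sense dir→south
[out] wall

~$ maze.sense dir→east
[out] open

~$ stack.push x→east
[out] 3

~$ maze.move dir→east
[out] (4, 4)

~$ maze.sense dir→south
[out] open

~$ stack.push x→south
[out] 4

~$ maze.move dir→south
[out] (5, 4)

~$ maze.sense dir→south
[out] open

~$ stack.push x→south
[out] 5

~$ maze.move dir→south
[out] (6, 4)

~$ maze.sense dir→west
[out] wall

~$ maze.sense dir→south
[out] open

~$ stack.push x→south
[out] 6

~$ maze.move dir→south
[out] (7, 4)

~$ maze.sense dir→west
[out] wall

~$ maze.sense dir→south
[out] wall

~$ maze.sense dir→east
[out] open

~$ stack.push x→east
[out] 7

~$ maze.move dir→east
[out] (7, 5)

~$ maze.sense dir→south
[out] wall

~$ maze.sense dir→east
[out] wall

~$ maze.sense dir→north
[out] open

~$ stack.push x→north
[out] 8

~$ maze.move dir→north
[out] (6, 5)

~$ maze.sense dir→east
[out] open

~$ stack.push x→east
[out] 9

~$ maze.move dir→east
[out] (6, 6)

~$ maze.sense dir→east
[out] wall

~$ maze.sense dir→north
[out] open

~$ stack.push x→north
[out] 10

~$ maze.move dir→north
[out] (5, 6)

~$ maze.sense dir→west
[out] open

~$ stack.push x→west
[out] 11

~$ maze.move dir→west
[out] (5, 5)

~$ maze.sense dir→north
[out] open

~$ stack.push x→north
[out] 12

~$ maze.move dir→north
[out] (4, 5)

~$ maze.sense dir→east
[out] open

~$ stack.push x→east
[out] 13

~$ maze.move dir→east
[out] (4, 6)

~$ maze.sense dir→east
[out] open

~$ stack.push x→east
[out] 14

~$ maze.move dir→east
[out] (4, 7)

~$ maze.sense dir→south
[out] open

~$ stack.push x→south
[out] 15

~$ maze.move dir→south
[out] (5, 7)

~$ maze.sense dir→east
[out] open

~$ stack.push x→east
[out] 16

~$ maze.move dir→east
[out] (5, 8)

~$ maze.sense dir→south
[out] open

~$ stack.push x→south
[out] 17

~$ maze.move dir→south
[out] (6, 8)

~$ maze.sense dir→south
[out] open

~$ stack.push x→south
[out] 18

~$ maze.move dir→south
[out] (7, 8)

~$ maze.sense dir→west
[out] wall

~$ maze.sense dir→south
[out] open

~$ stack.push x→south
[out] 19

~$ maze.move dir→south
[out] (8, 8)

~$ maze.sense dir→west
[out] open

~$ stack.push x→west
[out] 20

~$ maze.move dir→west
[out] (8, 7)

~$ maze.sense dir→west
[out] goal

~$ maze.move dir→west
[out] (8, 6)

Answer: (8, 6)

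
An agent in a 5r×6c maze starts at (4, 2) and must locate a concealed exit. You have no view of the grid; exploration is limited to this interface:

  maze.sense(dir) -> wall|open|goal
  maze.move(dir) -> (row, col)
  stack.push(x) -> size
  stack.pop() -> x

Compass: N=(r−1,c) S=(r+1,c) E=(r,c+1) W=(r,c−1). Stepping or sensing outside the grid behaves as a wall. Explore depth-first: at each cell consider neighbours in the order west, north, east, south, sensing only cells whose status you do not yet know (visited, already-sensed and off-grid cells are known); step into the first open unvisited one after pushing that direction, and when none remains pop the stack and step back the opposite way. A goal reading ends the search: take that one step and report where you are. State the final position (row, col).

→ maze.sense(dir=west)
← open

→ stack.push(x=west)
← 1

→ maze.move(dir=west)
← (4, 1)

→ maze.sense(dir=west)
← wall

→ maze.sense(dir=north)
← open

→ stack.push(x=north)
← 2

→ maze.move(dir=north)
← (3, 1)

→ maze.sense(dir=west)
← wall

→ maze.sense(dir=north)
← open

→ stack.push(x=north)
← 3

→ maze.move(dir=north)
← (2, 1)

→ maze.sense(dir=west)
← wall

→ maze.sense(dir=north)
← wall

→ maze.sense(dir=east)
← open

→ stack.push(x=east)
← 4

→ maze.move(dir=east)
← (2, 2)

→ maze.sense(dir=north)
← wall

→ maze.sense(dir=east)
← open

→ stack.push(x=east)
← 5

→ maze.move(dir=east)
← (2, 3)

→ maze.sense(dir=north)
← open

→ stack.push(x=north)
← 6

→ maze.move(dir=north)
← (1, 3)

→ maze.sense(dir=north)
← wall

→ maze.sense(dir=east)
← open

→ stack.push(x=east)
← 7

→ maze.move(dir=east)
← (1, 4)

→ maze.sense(dir=north)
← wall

→ maze.sense(dir=east)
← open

→ stack.push(x=east)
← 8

→ maze.move(dir=east)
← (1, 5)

→ maze.sense(dir=north)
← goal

→ maze.move(dir=north)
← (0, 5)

Answer: (0, 5)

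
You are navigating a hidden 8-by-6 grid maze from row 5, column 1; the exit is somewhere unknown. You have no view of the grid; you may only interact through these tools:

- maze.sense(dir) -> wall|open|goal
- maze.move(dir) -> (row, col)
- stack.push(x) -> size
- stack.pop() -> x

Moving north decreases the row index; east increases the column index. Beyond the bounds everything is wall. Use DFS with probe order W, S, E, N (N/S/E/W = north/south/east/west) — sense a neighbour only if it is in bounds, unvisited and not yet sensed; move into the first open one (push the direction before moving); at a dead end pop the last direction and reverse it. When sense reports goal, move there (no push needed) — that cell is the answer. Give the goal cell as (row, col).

Action: maze.sense[west]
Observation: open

Action: stack.push[west]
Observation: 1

Action: maze.move[west]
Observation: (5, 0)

Action: maze.sense[south]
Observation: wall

Action: maze.sense[north]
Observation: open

Action: stack.push[north]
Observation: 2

Action: maze.move[north]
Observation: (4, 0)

Action: maze.sense[east]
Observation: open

Action: stack.push[east]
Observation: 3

Action: maze.move[east]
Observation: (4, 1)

Action: maze.sense[east]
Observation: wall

Action: maze.sense[north]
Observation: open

Action: stack.push[north]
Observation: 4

Action: maze.move[north]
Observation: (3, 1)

Action: maze.sense[west]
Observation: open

Action: stack.push[west]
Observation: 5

Action: maze.move[west]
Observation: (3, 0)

Action: maze.sense[north]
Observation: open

Action: stack.push[north]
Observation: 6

Action: maze.move[north]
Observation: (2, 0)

Action: maze.sense[east]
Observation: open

Action: stack.push[east]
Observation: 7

Action: maze.move[east]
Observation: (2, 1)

Action: maze.sense[east]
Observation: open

Action: stack.push[east]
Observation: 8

Action: maze.move[east]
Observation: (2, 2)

Action: maze.sense[south]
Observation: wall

Action: maze.sense[east]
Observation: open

Action: stack.push[east]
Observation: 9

Action: maze.move[east]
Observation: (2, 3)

Action: maze.sense[south]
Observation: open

Action: stack.push[south]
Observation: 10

Action: maze.move[south]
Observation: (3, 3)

Action: maze.sense[south]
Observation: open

Action: stack.push[south]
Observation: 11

Action: maze.move[south]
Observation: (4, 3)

Action: maze.sense[south]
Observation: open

Action: stack.push[south]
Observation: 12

Action: maze.move[south]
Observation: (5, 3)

Action: maze.sense[west]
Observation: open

Action: stack.push[west]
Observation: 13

Action: maze.move[west]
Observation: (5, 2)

Action: maze.sense[south]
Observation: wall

Action: stack.pop[]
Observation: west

Action: maze.move[east]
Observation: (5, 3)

Action: maze.sense[south]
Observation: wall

Action: maze.sense[east]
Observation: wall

Action: stack.pop[]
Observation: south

Action: maze.move[north]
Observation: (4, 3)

Action: maze.sense[east]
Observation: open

Action: stack.push[east]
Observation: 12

Action: maze.move[east]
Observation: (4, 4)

Action: maze.sense[east]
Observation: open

Action: stack.push[east]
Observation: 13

Action: maze.move[east]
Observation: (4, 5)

Action: maze.sense[south]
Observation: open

Action: stack.push[south]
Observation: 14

Action: maze.move[south]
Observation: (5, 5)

Action: maze.sense[south]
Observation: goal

Action: maze.move[south]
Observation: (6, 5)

Answer: (6, 5)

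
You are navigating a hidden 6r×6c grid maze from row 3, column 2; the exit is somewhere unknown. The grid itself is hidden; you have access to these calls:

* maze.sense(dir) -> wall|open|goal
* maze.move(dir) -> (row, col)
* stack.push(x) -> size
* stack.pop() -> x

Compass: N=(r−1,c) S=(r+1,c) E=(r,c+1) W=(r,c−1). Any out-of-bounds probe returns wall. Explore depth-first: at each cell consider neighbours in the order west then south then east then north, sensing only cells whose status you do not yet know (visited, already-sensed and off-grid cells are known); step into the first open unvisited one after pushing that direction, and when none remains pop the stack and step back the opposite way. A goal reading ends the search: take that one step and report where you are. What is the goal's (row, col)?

Action: sense[dir→west]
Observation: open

Action: push[x→west]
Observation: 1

Action: move[dir→west]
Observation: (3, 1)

Action: sense[dir→west]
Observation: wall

Action: sense[dir→south]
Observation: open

Action: push[x→south]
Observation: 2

Action: move[dir→south]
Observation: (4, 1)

Action: sense[dir→west]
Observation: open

Action: push[x→west]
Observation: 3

Action: move[dir→west]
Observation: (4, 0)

Action: sense[dir→south]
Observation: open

Action: push[x→south]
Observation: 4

Action: move[dir→south]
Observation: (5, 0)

Action: sense[dir→east]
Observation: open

Action: push[x→east]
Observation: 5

Action: move[dir→east]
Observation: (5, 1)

Action: sense[dir→east]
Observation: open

Action: push[x→east]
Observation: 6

Action: move[dir→east]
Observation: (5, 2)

Action: sense[dir→east]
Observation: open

Action: push[x→east]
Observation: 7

Action: move[dir→east]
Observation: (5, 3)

Action: sense[dir→east]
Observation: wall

Action: sense[dir→north]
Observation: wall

Action: pop[]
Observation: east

Action: move[dir→west]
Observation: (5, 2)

Action: sense[dir→north]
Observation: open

Action: push[x→north]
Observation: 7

Action: move[dir→north]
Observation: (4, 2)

Action: pop[]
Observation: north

Action: move[dir→south]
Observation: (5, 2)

Action: pop[]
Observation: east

Action: move[dir→west]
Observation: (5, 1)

Action: pop[]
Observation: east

Action: move[dir→west]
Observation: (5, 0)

Action: pop[]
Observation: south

Action: move[dir→north]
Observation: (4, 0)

Action: pop[]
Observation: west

Action: move[dir→east]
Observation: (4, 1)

Action: pop[]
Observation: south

Action: move[dir→north]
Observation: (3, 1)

Action: sense[dir→north]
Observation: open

Action: push[x→north]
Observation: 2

Action: move[dir→north]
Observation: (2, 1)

Action: sense[dir→west]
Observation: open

Action: push[x→west]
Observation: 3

Action: move[dir→west]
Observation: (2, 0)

Action: sense[dir→north]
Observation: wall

Action: pop[]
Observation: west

Action: move[dir→east]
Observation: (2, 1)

Action: sense[dir→east]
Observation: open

Action: push[x→east]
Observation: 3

Action: move[dir→east]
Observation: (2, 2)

Action: sense[dir→east]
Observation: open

Action: push[x→east]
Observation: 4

Action: move[dir→east]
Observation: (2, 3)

Action: sense[dir→south]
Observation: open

Action: push[x→south]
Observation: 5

Action: move[dir→south]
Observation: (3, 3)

Action: sense[dir→east]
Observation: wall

Action: pop[]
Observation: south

Action: move[dir→north]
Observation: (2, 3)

Action: sense[dir→east]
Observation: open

Action: push[x→east]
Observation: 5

Action: move[dir→east]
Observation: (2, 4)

Action: sense[dir→east]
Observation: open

Action: push[x→east]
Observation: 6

Action: move[dir→east]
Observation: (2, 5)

Action: sense[dir→south]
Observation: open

Action: push[x→south]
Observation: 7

Action: move[dir→south]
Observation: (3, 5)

Action: sense[dir→south]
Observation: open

Action: push[x→south]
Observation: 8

Action: move[dir→south]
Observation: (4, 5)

Action: sense[dir→west]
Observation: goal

Action: move[dir→west]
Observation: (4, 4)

Answer: (4, 4)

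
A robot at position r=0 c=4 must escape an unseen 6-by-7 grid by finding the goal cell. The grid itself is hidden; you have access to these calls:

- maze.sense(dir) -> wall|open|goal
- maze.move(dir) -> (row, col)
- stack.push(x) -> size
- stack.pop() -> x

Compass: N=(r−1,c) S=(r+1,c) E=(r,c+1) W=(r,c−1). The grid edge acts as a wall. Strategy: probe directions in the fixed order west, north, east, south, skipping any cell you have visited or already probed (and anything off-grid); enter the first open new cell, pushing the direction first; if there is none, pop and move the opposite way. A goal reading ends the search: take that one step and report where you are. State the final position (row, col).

! maze.sense(dir: west) : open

! stack.push(x: west) : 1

! maze.move(dir: west) : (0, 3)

! maze.sense(dir: west) : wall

! maze.sense(dir: south) : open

! stack.push(x: south) : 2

! maze.move(dir: south) : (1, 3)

! maze.sense(dir: west) : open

! stack.push(x: west) : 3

! maze.move(dir: west) : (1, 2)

! maze.sense(dir: west) : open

! stack.push(x: west) : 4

! maze.move(dir: west) : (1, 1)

! maze.sense(dir: west) : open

! stack.push(x: west) : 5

! maze.move(dir: west) : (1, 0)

! maze.sense(dir: north) : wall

! maze.sense(dir: south) : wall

! stack.pop() : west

! maze.move(dir: east) : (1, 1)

! maze.sense(dir: north) : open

! stack.push(x: north) : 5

! maze.move(dir: north) : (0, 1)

! stack.pop() : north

! maze.move(dir: south) : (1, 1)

! maze.sense(dir: south) : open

! stack.push(x: south) : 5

! maze.move(dir: south) : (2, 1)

! maze.sense(dir: east) : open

! stack.push(x: east) : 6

! maze.move(dir: east) : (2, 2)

! maze.sense(dir: east) : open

! stack.push(x: east) : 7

! maze.move(dir: east) : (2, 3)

! maze.sense(dir: east) : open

! stack.push(x: east) : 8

! maze.move(dir: east) : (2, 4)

! maze.sense(dir: north) : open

! stack.push(x: north) : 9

! maze.move(dir: north) : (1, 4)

! maze.sense(dir: east) : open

! stack.push(x: east) : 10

! maze.move(dir: east) : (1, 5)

! maze.sense(dir: north) : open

! stack.push(x: north) : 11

! maze.move(dir: north) : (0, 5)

! maze.sense(dir: east) : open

! stack.push(x: east) : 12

! maze.move(dir: east) : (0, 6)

! maze.sense(dir: south) : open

! stack.push(x: south) : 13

! maze.move(dir: south) : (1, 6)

! maze.sense(dir: south) : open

! stack.push(x: south) : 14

! maze.move(dir: south) : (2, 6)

! maze.sense(dir: west) : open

! stack.push(x: west) : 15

! maze.move(dir: west) : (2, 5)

! maze.sense(dir: south) : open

! stack.push(x: south) : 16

! maze.move(dir: south) : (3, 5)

! maze.sense(dir: west) : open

! stack.push(x: west) : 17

! maze.move(dir: west) : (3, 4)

! maze.sense(dir: west) : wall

! maze.sense(dir: south) : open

! stack.push(x: south) : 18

! maze.move(dir: south) : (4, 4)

! maze.sense(dir: west) : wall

! maze.sense(dir: east) : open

! stack.push(x: east) : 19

! maze.move(dir: east) : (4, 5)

! maze.sense(dir: east) : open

! stack.push(x: east) : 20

! maze.move(dir: east) : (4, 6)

! maze.sense(dir: north) : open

! stack.push(x: north) : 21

! maze.move(dir: north) : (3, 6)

! stack.pop() : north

! maze.move(dir: south) : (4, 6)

! maze.sense(dir: south) : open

! stack.push(x: south) : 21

! maze.move(dir: south) : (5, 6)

! maze.sense(dir: west) : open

! stack.push(x: west) : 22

! maze.move(dir: west) : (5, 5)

! maze.sense(dir: west) : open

! stack.push(x: west) : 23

! maze.move(dir: west) : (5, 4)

! maze.sense(dir: west) : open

! stack.push(x: west) : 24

! maze.move(dir: west) : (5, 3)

! maze.sense(dir: west) : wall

! stack.pop() : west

! maze.move(dir: east) : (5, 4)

! stack.pop() : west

! maze.move(dir: east) : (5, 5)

! stack.pop() : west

! maze.move(dir: east) : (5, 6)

! stack.pop() : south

! maze.move(dir: north) : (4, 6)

! stack.pop() : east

! maze.move(dir: west) : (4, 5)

! stack.pop() : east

! maze.move(dir: west) : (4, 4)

! stack.pop() : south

! maze.move(dir: north) : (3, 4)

! stack.pop() : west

! maze.move(dir: east) : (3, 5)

! stack.pop() : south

! maze.move(dir: north) : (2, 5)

! stack.pop() : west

! maze.move(dir: east) : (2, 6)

! stack.pop() : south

! maze.move(dir: north) : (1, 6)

! stack.pop() : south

! maze.move(dir: north) : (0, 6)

! stack.pop() : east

! maze.move(dir: west) : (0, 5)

! stack.pop() : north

! maze.move(dir: south) : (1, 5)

! stack.pop() : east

! maze.move(dir: west) : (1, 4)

! stack.pop() : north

! maze.move(dir: south) : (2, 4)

! stack.pop() : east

! maze.move(dir: west) : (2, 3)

! stack.pop() : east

! maze.move(dir: west) : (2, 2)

! maze.sense(dir: south) : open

! stack.push(x: south) : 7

! maze.move(dir: south) : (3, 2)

! maze.sense(dir: west) : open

! stack.push(x: west) : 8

! maze.move(dir: west) : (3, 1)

! maze.sense(dir: west) : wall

! maze.sense(dir: south) : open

! stack.push(x: south) : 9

! maze.move(dir: south) : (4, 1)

! maze.sense(dir: west) : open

! stack.push(x: west) : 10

! maze.move(dir: west) : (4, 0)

! maze.sense(dir: south) : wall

! stack.pop() : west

! maze.move(dir: east) : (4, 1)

! maze.sense(dir: east) : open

! stack.push(x: east) : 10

! maze.move(dir: east) : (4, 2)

! stack.pop() : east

! maze.move(dir: west) : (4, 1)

! maze.sense(dir: south) : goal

! maze.move(dir: south) : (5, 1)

Answer: (5, 1)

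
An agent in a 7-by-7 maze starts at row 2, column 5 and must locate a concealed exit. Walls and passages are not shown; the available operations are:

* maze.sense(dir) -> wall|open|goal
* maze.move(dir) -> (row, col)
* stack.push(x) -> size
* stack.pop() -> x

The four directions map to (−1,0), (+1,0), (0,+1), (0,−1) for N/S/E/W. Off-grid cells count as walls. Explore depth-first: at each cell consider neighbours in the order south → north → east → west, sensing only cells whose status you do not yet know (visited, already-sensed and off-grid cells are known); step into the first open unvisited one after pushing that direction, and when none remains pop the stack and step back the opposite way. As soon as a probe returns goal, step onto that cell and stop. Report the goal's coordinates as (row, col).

→ sense(dir='south')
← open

→ push(x='south')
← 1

→ move(dir='south')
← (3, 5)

→ sense(dir='south')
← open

→ push(x='south')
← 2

→ move(dir='south')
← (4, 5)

→ sense(dir='south')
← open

→ push(x='south')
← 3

→ move(dir='south')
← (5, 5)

→ sense(dir='south')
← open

→ push(x='south')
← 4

→ move(dir='south')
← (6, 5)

→ sense(dir='east')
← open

→ push(x='east')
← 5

→ move(dir='east')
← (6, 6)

→ sense(dir='north')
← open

→ push(x='north')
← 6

→ move(dir='north')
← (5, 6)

→ sense(dir='north')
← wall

→ pop()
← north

→ move(dir='south')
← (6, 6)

→ pop()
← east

→ move(dir='west')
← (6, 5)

→ sense(dir='west')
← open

→ push(x='west')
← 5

→ move(dir='west')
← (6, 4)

→ sense(dir='north')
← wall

→ sense(dir='west')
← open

→ push(x='west')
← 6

→ move(dir='west')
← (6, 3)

→ sense(dir='north')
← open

→ push(x='north')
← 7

→ move(dir='north')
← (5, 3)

→ sense(dir='north')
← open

→ push(x='north')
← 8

→ move(dir='north')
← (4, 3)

→ sense(dir='north')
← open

→ push(x='north')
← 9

→ move(dir='north')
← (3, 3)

→ sense(dir='north')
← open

→ push(x='north')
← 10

→ move(dir='north')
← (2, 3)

→ sense(dir='north')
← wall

→ sense(dir='east')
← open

→ push(x='east')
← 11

→ move(dir='east')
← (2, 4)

→ sense(dir='south')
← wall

→ sense(dir='north')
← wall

→ pop()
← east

→ move(dir='west')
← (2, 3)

→ sense(dir='west')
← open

→ push(x='west')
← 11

→ move(dir='west')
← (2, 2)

→ sense(dir='south')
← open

→ push(x='south')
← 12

→ move(dir='south')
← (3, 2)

→ sense(dir='south')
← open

→ push(x='south')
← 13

→ move(dir='south')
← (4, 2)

→ sense(dir='south')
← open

→ push(x='south')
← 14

→ move(dir='south')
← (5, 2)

→ sense(dir='south')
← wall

→ sense(dir='west')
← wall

→ pop()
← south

→ move(dir='north')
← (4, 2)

→ sense(dir='west')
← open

→ push(x='west')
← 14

→ move(dir='west')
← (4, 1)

→ sense(dir='north')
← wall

→ sense(dir='west')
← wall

→ pop()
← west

→ move(dir='east')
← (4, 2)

→ pop()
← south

→ move(dir='north')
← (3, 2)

→ pop()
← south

→ move(dir='north')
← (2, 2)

→ sense(dir='north')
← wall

→ sense(dir='west')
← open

→ push(x='west')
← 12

→ move(dir='west')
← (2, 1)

→ sense(dir='north')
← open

→ push(x='north')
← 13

→ move(dir='north')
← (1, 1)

→ sense(dir='north')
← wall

→ sense(dir='west')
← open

→ push(x='west')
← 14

→ move(dir='west')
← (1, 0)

→ sense(dir='south')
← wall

→ sense(dir='north')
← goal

→ move(dir='north')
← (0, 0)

Answer: (0, 0)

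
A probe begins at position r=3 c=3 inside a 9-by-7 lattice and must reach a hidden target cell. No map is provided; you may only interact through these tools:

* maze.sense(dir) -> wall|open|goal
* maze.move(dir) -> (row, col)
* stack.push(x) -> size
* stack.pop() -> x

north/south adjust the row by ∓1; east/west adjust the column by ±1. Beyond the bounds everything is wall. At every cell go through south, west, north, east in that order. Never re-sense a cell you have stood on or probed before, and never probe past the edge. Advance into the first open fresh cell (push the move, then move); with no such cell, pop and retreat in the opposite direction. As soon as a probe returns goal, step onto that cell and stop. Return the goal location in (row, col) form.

>>> maze.sense dir=south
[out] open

>>> stack.push x=south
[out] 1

>>> maze.move dir=south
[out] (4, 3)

>>> maze.sense dir=south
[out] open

>>> stack.push x=south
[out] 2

>>> maze.move dir=south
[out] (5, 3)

>>> maze.sense dir=south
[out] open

>>> stack.push x=south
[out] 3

>>> maze.move dir=south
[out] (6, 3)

>>> maze.sense dir=south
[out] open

>>> stack.push x=south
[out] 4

>>> maze.move dir=south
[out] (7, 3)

>>> maze.sense dir=south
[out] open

>>> stack.push x=south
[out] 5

>>> maze.move dir=south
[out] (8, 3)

>>> maze.sense dir=west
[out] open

>>> stack.push x=west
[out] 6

>>> maze.move dir=west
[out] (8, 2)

>>> maze.sense dir=west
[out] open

>>> stack.push x=west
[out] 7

>>> maze.move dir=west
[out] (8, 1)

>>> maze.sense dir=west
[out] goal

>>> maze.move dir=west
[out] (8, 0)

Answer: (8, 0)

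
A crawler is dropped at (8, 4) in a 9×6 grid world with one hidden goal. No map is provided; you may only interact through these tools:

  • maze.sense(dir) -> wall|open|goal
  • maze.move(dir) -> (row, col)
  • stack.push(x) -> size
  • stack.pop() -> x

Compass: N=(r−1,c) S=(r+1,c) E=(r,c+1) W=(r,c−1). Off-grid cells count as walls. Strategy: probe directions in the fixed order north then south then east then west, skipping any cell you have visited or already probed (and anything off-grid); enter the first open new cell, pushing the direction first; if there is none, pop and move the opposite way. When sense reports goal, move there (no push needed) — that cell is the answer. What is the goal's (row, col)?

-> maze.sense(dir: north)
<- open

-> stack.push(x: north)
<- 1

-> maze.move(dir: north)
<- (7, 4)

-> maze.sense(dir: north)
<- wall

-> maze.sense(dir: east)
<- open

-> stack.push(x: east)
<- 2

-> maze.move(dir: east)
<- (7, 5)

-> maze.sense(dir: north)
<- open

-> stack.push(x: north)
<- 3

-> maze.move(dir: north)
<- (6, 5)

-> maze.sense(dir: north)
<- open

-> stack.push(x: north)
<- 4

-> maze.move(dir: north)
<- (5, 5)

-> maze.sense(dir: north)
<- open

-> stack.push(x: north)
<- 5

-> maze.move(dir: north)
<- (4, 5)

-> maze.sense(dir: north)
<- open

-> stack.push(x: north)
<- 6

-> maze.move(dir: north)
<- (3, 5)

-> maze.sense(dir: north)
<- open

-> stack.push(x: north)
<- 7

-> maze.move(dir: north)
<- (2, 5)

-> maze.sense(dir: north)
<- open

-> stack.push(x: north)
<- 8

-> maze.move(dir: north)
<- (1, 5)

-> maze.sense(dir: north)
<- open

-> stack.push(x: north)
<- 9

-> maze.move(dir: north)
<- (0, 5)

-> maze.sense(dir: west)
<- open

-> stack.push(x: west)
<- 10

-> maze.move(dir: west)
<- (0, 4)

-> maze.sense(dir: south)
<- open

-> stack.push(x: south)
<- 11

-> maze.move(dir: south)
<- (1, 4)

-> maze.sense(dir: south)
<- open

-> stack.push(x: south)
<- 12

-> maze.move(dir: south)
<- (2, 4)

-> maze.sense(dir: south)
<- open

-> stack.push(x: south)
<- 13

-> maze.move(dir: south)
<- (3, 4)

-> maze.sense(dir: south)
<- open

-> stack.push(x: south)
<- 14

-> maze.move(dir: south)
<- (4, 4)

-> maze.sense(dir: south)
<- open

-> stack.push(x: south)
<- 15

-> maze.move(dir: south)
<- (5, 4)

-> maze.sense(dir: west)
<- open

-> stack.push(x: west)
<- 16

-> maze.move(dir: west)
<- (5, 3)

-> maze.sense(dir: north)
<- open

-> stack.push(x: north)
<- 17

-> maze.move(dir: north)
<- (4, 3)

-> maze.sense(dir: north)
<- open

-> stack.push(x: north)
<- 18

-> maze.move(dir: north)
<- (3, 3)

-> maze.sense(dir: north)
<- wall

-> maze.sense(dir: west)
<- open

-> stack.push(x: west)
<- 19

-> maze.move(dir: west)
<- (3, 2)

-> maze.sense(dir: north)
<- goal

-> maze.move(dir: north)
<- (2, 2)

Answer: (2, 2)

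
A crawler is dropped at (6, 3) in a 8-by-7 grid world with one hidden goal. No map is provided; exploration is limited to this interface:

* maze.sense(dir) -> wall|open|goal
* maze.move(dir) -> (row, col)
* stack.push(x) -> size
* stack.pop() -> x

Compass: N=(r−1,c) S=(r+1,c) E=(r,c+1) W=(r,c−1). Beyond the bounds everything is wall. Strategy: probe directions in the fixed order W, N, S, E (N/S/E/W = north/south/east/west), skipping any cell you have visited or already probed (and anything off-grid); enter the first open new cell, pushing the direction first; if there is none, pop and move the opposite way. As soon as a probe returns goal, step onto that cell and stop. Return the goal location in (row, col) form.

Then maze.sense(dir→west), yielding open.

I call stack.push(x→west), : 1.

I try maze.move(dir→west), giving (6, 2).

Using maze.sense(dir→west), and see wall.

Then maze.sense(dir→north), and see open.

I call stack.push(x→north), yielding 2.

I use maze.move(dir→north), and see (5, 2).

I run maze.sense(dir→west), and observe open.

I use stack.push(x→west), and observe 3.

Invoking maze.move(dir→west), : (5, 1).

Using maze.sense(dir→west), → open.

Now I run stack.push(x→west), giving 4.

Then maze.move(dir→west), — result: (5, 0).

I invoke maze.sense(dir→north), — result: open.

Now I run stack.push(x→north), and observe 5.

I run maze.move(dir→north), yielding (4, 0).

I run maze.sense(dir→north), yielding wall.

I invoke maze.sense(dir→east), and see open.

I run stack.push(x→east), giving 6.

I run maze.move(dir→east), and see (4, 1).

Calling maze.sense(dir→north), and observe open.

Calling stack.push(x→north), and get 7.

Now I run maze.move(dir→north), and see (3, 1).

Now I run maze.sense(dir→north), giving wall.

Calling maze.sense(dir→east), and get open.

Using stack.push(x→east), giving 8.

I invoke maze.move(dir→east), which returns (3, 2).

Next I call maze.sense(dir→north), → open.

I run stack.push(x→north), giving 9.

I call maze.move(dir→north), → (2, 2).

Invoking maze.sense(dir→north), and observe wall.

Invoking maze.sense(dir→east), and see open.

Then stack.push(x→east), → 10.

I call maze.move(dir→east), giving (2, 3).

I run maze.sense(dir→north), — result: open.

Using stack.push(x→north), — result: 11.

I try maze.move(dir→north), yielding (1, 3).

I use maze.sense(dir→north), yielding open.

I call stack.push(x→north), and observe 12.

I run maze.move(dir→north), and get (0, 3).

I try maze.sense(dir→west), yielding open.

Calling stack.push(x→west), and get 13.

I use maze.move(dir→west), — result: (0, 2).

Invoking maze.sense(dir→west), and observe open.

I run stack.push(x→west), yielding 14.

I try maze.move(dir→west), and get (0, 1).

Invoking maze.sense(dir→west), and see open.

I invoke stack.push(x→west), and get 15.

I run maze.move(dir→west), yielding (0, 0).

Then maze.sense(dir→south), and get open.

I use stack.push(x→south), and get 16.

I call maze.move(dir→south), giving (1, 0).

I invoke maze.sense(dir→south), : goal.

I call maze.move(dir→south), → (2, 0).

Answer: (2, 0)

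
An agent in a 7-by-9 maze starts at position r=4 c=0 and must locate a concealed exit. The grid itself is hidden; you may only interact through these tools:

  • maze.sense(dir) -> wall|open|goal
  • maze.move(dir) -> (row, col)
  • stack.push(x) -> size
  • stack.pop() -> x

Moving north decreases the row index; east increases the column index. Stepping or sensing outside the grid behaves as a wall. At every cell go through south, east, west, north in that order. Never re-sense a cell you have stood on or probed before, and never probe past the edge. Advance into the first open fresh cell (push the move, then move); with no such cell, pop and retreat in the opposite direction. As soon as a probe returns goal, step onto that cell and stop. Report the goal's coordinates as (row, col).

==> maze.sense(south)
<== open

==> stack.push(south)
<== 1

==> maze.move(south)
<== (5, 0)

==> maze.sense(south)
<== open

==> stack.push(south)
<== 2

==> maze.move(south)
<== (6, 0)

==> maze.sense(east)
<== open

==> stack.push(east)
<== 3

==> maze.move(east)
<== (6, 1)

==> maze.sense(east)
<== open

==> stack.push(east)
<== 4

==> maze.move(east)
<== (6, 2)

==> maze.sense(east)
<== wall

==> maze.sense(north)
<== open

==> stack.push(north)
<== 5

==> maze.move(north)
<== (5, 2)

==> maze.sense(east)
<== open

==> stack.push(east)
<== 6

==> maze.move(east)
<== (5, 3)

==> maze.sense(east)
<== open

==> stack.push(east)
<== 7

==> maze.move(east)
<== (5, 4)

==> maze.sense(south)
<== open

==> stack.push(south)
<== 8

==> maze.move(south)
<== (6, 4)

==> maze.sense(east)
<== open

==> stack.push(east)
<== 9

==> maze.move(east)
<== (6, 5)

==> maze.sense(east)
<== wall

==> maze.sense(north)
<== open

==> stack.push(north)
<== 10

==> maze.move(north)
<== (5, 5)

==> maze.sense(east)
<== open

==> stack.push(east)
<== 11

==> maze.move(east)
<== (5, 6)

==> maze.sense(east)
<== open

==> stack.push(east)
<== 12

==> maze.move(east)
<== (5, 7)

==> maze.sense(south)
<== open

==> stack.push(south)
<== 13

==> maze.move(south)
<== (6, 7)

==> maze.sense(east)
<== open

==> stack.push(east)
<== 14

==> maze.move(east)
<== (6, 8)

==> maze.sense(north)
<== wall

==> stack.pop()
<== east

==> maze.move(west)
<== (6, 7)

==> stack.pop()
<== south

==> maze.move(north)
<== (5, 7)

==> maze.sense(north)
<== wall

==> stack.pop()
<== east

==> maze.move(west)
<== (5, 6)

==> maze.sense(north)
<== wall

==> stack.pop()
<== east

==> maze.move(west)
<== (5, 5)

==> maze.sense(north)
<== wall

==> stack.pop()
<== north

==> maze.move(south)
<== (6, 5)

==> stack.pop()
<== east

==> maze.move(west)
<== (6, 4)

==> stack.pop()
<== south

==> maze.move(north)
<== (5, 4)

==> maze.sense(north)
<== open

==> stack.push(north)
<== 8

==> maze.move(north)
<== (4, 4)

==> maze.sense(west)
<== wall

==> maze.sense(north)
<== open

==> stack.push(north)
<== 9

==> maze.move(north)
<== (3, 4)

==> maze.sense(east)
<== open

==> stack.push(east)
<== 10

==> maze.move(east)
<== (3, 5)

==> maze.sense(east)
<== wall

==> maze.sense(north)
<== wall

==> stack.pop()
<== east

==> maze.move(west)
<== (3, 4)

==> maze.sense(west)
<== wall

==> maze.sense(north)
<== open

==> stack.push(north)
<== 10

==> maze.move(north)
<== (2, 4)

==> maze.sense(west)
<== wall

==> maze.sense(north)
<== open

==> stack.push(north)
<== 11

==> maze.move(north)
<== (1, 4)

==> maze.sense(east)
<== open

==> stack.push(east)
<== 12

==> maze.move(east)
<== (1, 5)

==> maze.sense(east)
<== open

==> stack.push(east)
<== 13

==> maze.move(east)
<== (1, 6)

==> maze.sense(south)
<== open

==> stack.push(south)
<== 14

==> maze.move(south)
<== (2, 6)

==> maze.sense(east)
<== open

==> stack.push(east)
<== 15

==> maze.move(east)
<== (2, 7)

==> maze.sense(south)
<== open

==> stack.push(south)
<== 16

==> maze.move(south)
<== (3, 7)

==> maze.sense(east)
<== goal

==> maze.move(east)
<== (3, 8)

Answer: (3, 8)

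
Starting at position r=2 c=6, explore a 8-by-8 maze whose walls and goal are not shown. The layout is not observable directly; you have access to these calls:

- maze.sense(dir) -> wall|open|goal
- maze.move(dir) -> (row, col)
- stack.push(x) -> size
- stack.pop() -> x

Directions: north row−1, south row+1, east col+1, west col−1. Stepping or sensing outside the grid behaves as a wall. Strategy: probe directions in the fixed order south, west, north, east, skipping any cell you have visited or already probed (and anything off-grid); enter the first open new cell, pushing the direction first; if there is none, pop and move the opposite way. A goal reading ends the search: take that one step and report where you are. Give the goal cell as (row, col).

Act: maze.sense[dir: south]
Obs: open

Act: stack.push[x: south]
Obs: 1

Act: maze.move[dir: south]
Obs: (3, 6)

Act: maze.sense[dir: south]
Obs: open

Act: stack.push[x: south]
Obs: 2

Act: maze.move[dir: south]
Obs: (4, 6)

Act: maze.sense[dir: south]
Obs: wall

Act: maze.sense[dir: west]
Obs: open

Act: stack.push[x: west]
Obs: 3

Act: maze.move[dir: west]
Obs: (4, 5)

Act: maze.sense[dir: south]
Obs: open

Act: stack.push[x: south]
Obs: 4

Act: maze.move[dir: south]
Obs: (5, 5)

Act: maze.sense[dir: south]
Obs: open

Act: stack.push[x: south]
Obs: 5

Act: maze.move[dir: south]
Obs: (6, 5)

Act: maze.sense[dir: south]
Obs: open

Act: stack.push[x: south]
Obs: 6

Act: maze.move[dir: south]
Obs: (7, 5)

Act: maze.sense[dir: west]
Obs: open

Act: stack.push[x: west]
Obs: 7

Act: maze.move[dir: west]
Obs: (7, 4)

Act: maze.sense[dir: west]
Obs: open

Act: stack.push[x: west]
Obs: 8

Act: maze.move[dir: west]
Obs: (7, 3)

Act: maze.sense[dir: west]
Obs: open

Act: stack.push[x: west]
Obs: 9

Act: maze.move[dir: west]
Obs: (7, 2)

Act: maze.sense[dir: west]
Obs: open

Act: stack.push[x: west]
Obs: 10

Act: maze.move[dir: west]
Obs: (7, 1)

Act: maze.sense[dir: west]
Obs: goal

Act: maze.move[dir: west]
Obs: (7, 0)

Answer: (7, 0)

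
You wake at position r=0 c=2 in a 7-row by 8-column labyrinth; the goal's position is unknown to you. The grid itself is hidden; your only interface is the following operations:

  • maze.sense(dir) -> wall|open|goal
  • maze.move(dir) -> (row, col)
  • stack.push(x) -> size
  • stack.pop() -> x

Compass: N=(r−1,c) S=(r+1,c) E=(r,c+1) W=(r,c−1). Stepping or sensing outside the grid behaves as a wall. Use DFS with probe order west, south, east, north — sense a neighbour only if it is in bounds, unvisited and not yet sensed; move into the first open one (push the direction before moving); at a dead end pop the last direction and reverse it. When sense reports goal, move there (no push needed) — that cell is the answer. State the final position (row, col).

% 1. maze.sense(dir: west) -> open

% 2. stack.push(x: west) -> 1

% 3. maze.move(dir: west) -> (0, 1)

% 4. maze.sense(dir: west) -> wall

% 5. maze.sense(dir: south) -> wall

% 6. stack.pop() -> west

% 7. maze.move(dir: east) -> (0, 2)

% 8. maze.sense(dir: south) -> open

% 9. stack.push(x: south) -> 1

% 10. maze.move(dir: south) -> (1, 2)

% 11. maze.sense(dir: south) -> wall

% 12. maze.sense(dir: east) -> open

% 13. stack.push(x: east) -> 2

% 14. maze.move(dir: east) -> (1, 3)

% 15. maze.sense(dir: south) -> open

% 16. stack.push(x: south) -> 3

% 17. maze.move(dir: south) -> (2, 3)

% 18. maze.sense(dir: south) -> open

% 19. stack.push(x: south) -> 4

% 20. maze.move(dir: south) -> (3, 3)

% 21. maze.sense(dir: west) -> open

% 22. stack.push(x: west) -> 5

% 23. maze.move(dir: west) -> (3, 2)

% 24. maze.sense(dir: west) -> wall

% 25. maze.sense(dir: south) -> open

% 26. stack.push(x: south) -> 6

% 27. maze.move(dir: south) -> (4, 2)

% 28. maze.sense(dir: west) -> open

% 29. stack.push(x: west) -> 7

% 30. maze.move(dir: west) -> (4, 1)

% 31. maze.sense(dir: west) -> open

% 32. stack.push(x: west) -> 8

% 33. maze.move(dir: west) -> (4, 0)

% 34. maze.sense(dir: south) -> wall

% 35. maze.sense(dir: north) -> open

% 36. stack.push(x: north) -> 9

% 37. maze.move(dir: north) -> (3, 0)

% 38. maze.sense(dir: north) -> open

% 39. stack.push(x: north) -> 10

% 40. maze.move(dir: north) -> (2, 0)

% 41. maze.sense(dir: east) -> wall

% 42. maze.sense(dir: north) -> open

% 43. stack.push(x: north) -> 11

% 44. maze.move(dir: north) -> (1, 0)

% 45. stack.pop() -> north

% 46. maze.move(dir: south) -> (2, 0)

% 47. stack.pop() -> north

% 48. maze.move(dir: south) -> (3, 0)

% 49. stack.pop() -> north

% 50. maze.move(dir: south) -> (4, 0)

% 51. stack.pop() -> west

% 52. maze.move(dir: east) -> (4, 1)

% 53. maze.sense(dir: south) -> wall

% 54. stack.pop() -> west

% 55. maze.move(dir: east) -> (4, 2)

% 56. maze.sense(dir: south) -> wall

% 57. maze.sense(dir: east) -> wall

% 58. stack.pop() -> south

% 59. maze.move(dir: north) -> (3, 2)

% 60. stack.pop() -> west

% 61. maze.move(dir: east) -> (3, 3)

% 62. maze.sense(dir: east) -> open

% 63. stack.push(x: east) -> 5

% 64. maze.move(dir: east) -> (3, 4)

% 65. maze.sense(dir: south) -> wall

% 66. maze.sense(dir: east) -> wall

% 67. maze.sense(dir: north) -> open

% 68. stack.push(x: north) -> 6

% 69. maze.move(dir: north) -> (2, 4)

% 70. maze.sense(dir: east) -> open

% 71. stack.push(x: east) -> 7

% 72. maze.move(dir: east) -> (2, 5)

% 73. maze.sense(dir: east) -> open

% 74. stack.push(x: east) -> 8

% 75. maze.move(dir: east) -> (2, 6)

% 76. maze.sense(dir: south) -> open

% 77. stack.push(x: south) -> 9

% 78. maze.move(dir: south) -> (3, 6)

% 79. maze.sense(dir: south) -> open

% 80. stack.push(x: south) -> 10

% 81. maze.move(dir: south) -> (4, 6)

% 82. maze.sense(dir: west) -> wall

% 83. maze.sense(dir: south) -> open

% 84. stack.push(x: south) -> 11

% 85. maze.move(dir: south) -> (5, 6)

% 86. maze.sense(dir: west) -> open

% 87. stack.push(x: west) -> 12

% 88. maze.move(dir: west) -> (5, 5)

% 89. maze.sense(dir: west) -> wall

% 90. maze.sense(dir: south) -> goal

% 91. maze.move(dir: south) -> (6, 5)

Answer: (6, 5)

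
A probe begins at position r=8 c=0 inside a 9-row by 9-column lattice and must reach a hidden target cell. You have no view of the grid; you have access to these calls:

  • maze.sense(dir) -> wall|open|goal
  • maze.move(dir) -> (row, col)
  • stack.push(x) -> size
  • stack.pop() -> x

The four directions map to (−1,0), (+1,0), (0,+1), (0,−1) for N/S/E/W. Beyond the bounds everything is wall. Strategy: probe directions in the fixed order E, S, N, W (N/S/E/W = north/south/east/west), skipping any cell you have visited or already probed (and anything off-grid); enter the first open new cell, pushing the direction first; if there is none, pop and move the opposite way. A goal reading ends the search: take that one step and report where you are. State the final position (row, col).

>>> sense east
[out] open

>>> push east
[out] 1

>>> move east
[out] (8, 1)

>>> sense east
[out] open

>>> push east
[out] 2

>>> move east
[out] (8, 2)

>>> sense east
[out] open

>>> push east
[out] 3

>>> move east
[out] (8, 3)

>>> sense east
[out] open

>>> push east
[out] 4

>>> move east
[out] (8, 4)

>>> sense east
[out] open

>>> push east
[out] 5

>>> move east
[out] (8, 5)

>>> sense east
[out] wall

>>> sense north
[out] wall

>>> pop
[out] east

>>> move west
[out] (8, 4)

>>> sense north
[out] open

>>> push north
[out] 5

>>> move north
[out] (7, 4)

>>> sense north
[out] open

>>> push north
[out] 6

>>> move north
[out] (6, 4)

>>> sense east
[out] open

>>> push east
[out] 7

>>> move east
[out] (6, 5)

>>> sense east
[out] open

>>> push east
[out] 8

>>> move east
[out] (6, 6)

>>> sense east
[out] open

>>> push east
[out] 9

>>> move east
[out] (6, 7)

>>> sense east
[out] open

>>> push east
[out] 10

>>> move east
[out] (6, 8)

>>> sense south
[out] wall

>>> sense north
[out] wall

>>> pop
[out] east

>>> move west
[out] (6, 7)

>>> sense south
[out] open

>>> push south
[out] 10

>>> move south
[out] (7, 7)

>>> sense south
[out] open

>>> push south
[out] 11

>>> move south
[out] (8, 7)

>>> sense east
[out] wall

>>> pop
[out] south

>>> move north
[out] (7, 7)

>>> sense west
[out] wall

>>> pop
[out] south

>>> move north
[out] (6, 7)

>>> sense north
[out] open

>>> push north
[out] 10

>>> move north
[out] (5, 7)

>>> sense north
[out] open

>>> push north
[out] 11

>>> move north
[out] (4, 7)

>>> sense east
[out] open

>>> push east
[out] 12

>>> move east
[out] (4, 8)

>>> sense north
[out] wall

>>> pop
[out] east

>>> move west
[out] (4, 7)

>>> sense north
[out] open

>>> push north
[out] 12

>>> move north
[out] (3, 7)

>>> sense north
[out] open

>>> push north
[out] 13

>>> move north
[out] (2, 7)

>>> sense east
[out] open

>>> push east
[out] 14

>>> move east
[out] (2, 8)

>>> sense north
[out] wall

>>> pop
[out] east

>>> move west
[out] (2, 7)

>>> sense north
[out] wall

>>> sense west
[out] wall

>>> pop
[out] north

>>> move south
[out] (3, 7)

>>> sense west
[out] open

>>> push west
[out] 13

>>> move west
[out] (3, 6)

>>> sense south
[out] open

>>> push south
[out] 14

>>> move south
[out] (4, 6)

>>> sense south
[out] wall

>>> sense west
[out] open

>>> push west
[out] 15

>>> move west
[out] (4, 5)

>>> sense south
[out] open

>>> push south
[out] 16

>>> move south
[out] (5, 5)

>>> sense west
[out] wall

>>> pop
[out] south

>>> move north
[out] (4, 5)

>>> sense north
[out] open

>>> push north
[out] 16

>>> move north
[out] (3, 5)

>>> sense north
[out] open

>>> push north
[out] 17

>>> move north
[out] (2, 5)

>>> sense north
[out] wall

>>> sense west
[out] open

>>> push west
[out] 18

>>> move west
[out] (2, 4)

>>> sense south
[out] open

>>> push south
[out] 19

>>> move south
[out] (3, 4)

>>> sense south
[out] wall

>>> sense west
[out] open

>>> push west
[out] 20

>>> move west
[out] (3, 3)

>>> sense south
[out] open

>>> push south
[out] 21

>>> move south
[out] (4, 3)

>>> sense south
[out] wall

>>> sense west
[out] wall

>>> pop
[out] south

>>> move north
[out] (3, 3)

>>> sense north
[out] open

>>> push north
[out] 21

>>> move north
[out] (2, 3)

>>> sense north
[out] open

>>> push north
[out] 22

>>> move north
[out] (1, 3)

>>> sense east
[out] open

>>> push east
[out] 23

>>> move east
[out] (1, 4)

>>> sense north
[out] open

>>> push north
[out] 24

>>> move north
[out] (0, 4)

>>> sense east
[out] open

>>> push east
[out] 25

>>> move east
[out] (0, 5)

>>> sense east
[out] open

>>> push east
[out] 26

>>> move east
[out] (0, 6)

>>> sense east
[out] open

>>> push east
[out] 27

>>> move east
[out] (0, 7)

>>> sense east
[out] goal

>>> move east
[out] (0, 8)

Answer: (0, 8)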